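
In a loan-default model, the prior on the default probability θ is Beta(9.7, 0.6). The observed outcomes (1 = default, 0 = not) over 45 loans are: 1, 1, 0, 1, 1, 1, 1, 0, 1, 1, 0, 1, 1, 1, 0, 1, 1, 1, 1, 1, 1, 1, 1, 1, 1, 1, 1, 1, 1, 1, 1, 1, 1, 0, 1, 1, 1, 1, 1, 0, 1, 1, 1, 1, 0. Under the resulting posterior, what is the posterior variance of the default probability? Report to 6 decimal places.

0.002106

The Beta prior is conjugate to a Binomial/Bernoulli likelihood; the update adds successes to α and failures to β.
Posterior: Beta(α+k, β+n−k) = Beta(9.7+38, 0.6+7) = Beta(47.7, 7.6).
Var = αβ/((α+β)²(α+β+1)) = 47.7·7.6/(55.3²·56.3) = 0.002106.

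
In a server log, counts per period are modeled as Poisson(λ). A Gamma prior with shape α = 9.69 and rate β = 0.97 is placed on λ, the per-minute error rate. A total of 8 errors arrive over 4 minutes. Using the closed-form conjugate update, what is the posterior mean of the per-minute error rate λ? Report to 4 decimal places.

3.5594

With a Gamma(shape α, rate β) prior, the Poisson likelihood is conjugate: the posterior is Gamma(α + ΣXᵢ, β + n).
Posterior: Gamma(α+S, β+n) = Gamma(9.69+8, 0.97+4) = Gamma(17.69, 4.97).
Posterior mean = α/β = 17.69/4.97 = 3.5594.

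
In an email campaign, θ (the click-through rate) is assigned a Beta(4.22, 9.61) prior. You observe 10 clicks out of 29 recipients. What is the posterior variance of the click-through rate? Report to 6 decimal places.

The Beta prior is conjugate to a Binomial/Bernoulli likelihood; the update adds successes to α and failures to β.
Posterior: Beta(α+k, β+n−k) = Beta(4.22+10, 9.61+19) = Beta(14.22, 28.61).
Var = αβ/((α+β)²(α+β+1)) = 14.22·28.61/(42.83²·43.83) = 0.005060.

0.005060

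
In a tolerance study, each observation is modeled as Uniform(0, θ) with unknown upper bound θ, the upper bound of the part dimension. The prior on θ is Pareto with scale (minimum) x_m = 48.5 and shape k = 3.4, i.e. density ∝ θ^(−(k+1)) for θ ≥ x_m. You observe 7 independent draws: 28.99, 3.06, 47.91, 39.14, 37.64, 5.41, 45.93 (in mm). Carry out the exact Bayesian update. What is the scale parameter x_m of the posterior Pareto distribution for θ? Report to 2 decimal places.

48.50

A Pareto(scale x_m, shape k) prior on the upper bound θ of Uniform(0, θ) is conjugate: posterior is Pareto(max(x_m, max xᵢ), k + n).
Sample maximum = 47.91; prior scale x_m = 48.5 → posterior scale = max = 48.50.
Posterior shape = 3.4 + 7 = 10.4.
Posterior scale x_m = 48.50.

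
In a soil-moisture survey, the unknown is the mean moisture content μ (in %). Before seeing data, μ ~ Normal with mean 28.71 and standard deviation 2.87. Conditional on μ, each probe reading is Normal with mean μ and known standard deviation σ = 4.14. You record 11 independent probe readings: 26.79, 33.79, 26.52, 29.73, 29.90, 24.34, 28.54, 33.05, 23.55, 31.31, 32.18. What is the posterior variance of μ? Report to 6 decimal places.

For Normal data with known variance σ², a Normal(μ₀, σ₀²) prior on μ is conjugate. Posterior precision = 1/σ₀² + n/σ²; posterior mean is the precision-weighted average of μ₀ and x̄.
σ₀² = 2.87² = 8.2369, σ² = 4.14² = 17.1396; σ² + n·σ₀² = 17.1396 + 11·8.2369 = 107.7455.
Posterior precision = 1/σ₀² + n/σ² = 1/8.2369 + 11/17.1396 = (σ² + n·σ₀²)/(σ₀²σ²) = 107.7455/(8.2369·17.1396); posterior variance σₙ² = σ₀²σ²/(σ² + n·σ₀²) = 8.2369·17.1396/107.7455 = 1.310284.

1.310284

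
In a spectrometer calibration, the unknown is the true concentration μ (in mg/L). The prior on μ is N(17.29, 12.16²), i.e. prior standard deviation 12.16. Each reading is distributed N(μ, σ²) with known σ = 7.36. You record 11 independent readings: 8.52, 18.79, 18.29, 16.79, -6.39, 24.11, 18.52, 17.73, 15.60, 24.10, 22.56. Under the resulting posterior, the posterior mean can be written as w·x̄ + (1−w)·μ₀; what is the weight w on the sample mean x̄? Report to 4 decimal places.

For Normal data with known variance σ², a Normal(μ₀, σ₀²) prior on μ is conjugate. Posterior precision = 1/σ₀² + n/σ²; posterior mean is the precision-weighted average of μ₀ and x̄.
σ₀² = 12.16² = 147.8656, σ² = 7.36² = 54.1696. Prior precision 1/σ₀² = 1/147.8656; data precision n/σ² = 11/54.1696.
w = (n/σ²)/(1/σ₀² + n/σ²) = n·σ₀²/(σ² + n·σ₀²) = 11·147.8656/(54.1696 + 11·147.8656) = 1626.5216/1680.6912 = 0.9678.

0.9678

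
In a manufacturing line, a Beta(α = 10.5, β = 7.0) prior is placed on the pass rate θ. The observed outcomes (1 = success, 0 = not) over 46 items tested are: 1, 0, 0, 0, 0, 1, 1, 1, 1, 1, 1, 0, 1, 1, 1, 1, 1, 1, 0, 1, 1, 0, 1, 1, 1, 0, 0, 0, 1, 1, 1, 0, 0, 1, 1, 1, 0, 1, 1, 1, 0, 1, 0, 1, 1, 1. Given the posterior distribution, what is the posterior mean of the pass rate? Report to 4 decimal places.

0.6535

The Beta prior is conjugate to a Binomial/Bernoulli likelihood; the update adds successes to α and failures to β.
Posterior: Beta(α+k, β+n−k) = Beta(10.5+31, 7.0+15) = Beta(41.5, 22.0).
Posterior mean = α/(α+β) = 41.5/63.5 = 0.6535.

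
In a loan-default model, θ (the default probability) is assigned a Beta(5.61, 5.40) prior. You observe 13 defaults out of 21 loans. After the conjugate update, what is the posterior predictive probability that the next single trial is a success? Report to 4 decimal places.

The Beta prior is conjugate to a Binomial/Bernoulli likelihood; the update adds successes to α and failures to β.
Posterior: Beta(α+k, β+n−k) = Beta(5.61+13, 5.40+8) = Beta(18.61, 13.40).
For a single future Bernoulli trial, P(success | data) = α/(α+β) = 0.5814.

0.5814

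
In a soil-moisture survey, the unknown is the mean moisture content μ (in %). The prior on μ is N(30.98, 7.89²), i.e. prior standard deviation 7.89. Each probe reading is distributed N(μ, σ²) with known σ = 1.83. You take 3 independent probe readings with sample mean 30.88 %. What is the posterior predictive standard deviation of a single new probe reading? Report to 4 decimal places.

For Normal data with known variance σ², a Normal(μ₀, σ₀²) prior on μ is conjugate. Posterior precision = 1/σ₀² + n/σ²; posterior mean is the precision-weighted average of μ₀ and x̄.
σ₀² = 7.89² = 62.2521, σ² = 1.83² = 3.3489; σ² + n·σ₀² = 3.3489 + 3·62.2521 = 190.1052.
Posterior precision = 1/σ₀² + n/σ² = 1/62.2521 + 3/3.3489 = (σ² + n·σ₀²)/(σ₀²σ²) = 190.1052/(62.2521·3.3489); posterior variance σₙ² = σ₀²σ²/(σ² + n·σ₀²) = 62.2521·3.3489/190.1052 = 1.096635.
Predictive variance for one new observation = σₙ² + σ² = 62.2521·3.3489/190.1052 + 3.3489 = σ²·(σ₀² + 190.1052)/190.1052 = 3.3489·252.3573/190.1052 = 4.445535; SD = √(3.3489·252.3573/190.1052) = 2.1084.

2.1084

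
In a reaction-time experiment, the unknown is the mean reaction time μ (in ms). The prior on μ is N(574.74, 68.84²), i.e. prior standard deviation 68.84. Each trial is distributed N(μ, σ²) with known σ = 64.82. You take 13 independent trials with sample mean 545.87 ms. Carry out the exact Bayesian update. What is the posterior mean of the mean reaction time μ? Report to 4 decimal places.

547.7133

For Normal data with known variance σ², a Normal(μ₀, σ₀²) prior on μ is conjugate. Posterior precision = 1/σ₀² + n/σ²; posterior mean is the precision-weighted average of μ₀ and x̄.
n·x̄ = 13·545.87 = 7096.31.
σ₀² = 68.84² = 4738.9456, σ² = 64.82² = 4201.6324; σ² + n·σ₀² = 4201.6324 + 13·4738.9456 = 65807.9252.
Posterior mean = (μ₀/σ₀² + n·x̄/σ²)/(1/σ₀² + n/σ²) = (σ²·μ₀ + σ₀²·n·x̄)/(σ² + n·σ₀²) = (4201.6324·574.74 + 4738.9456·7096.31)/65807.9252 = 36043873.256312/65807.9252 = 547.7133.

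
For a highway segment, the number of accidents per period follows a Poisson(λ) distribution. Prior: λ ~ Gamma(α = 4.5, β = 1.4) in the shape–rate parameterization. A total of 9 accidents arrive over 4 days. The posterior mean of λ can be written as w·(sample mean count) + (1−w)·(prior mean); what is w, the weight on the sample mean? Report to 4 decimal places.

With a Gamma(shape α, rate β) prior, the Poisson likelihood is conjugate: the posterior is Gamma(α + ΣXᵢ, β + n).
Posterior mean = (α₀+S)/(β₀+n) = [n/(β₀+n)]·(S/n) + [β₀/(β₀+n)]·(α₀/β₀), so only n and β₀ enter the weight.
Weight on data w = n/(β₀+n) = 4/(1.4+4) = 4/5.4 = 0.7407.

0.7407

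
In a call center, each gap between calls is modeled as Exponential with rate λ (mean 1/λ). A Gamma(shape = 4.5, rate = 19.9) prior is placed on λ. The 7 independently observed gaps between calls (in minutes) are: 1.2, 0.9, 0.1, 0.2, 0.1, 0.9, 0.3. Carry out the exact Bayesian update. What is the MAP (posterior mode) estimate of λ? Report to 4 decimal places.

With a Gamma(shape α, rate β) prior on the exponential rate λ, the posterior after n observations with total T = Σxᵢ is Gamma(α+n, β+T).
Sum of observations T = 3.7 minutes; n = 7.
Posterior: Gamma(4.5+7, 19.9+3.7) = Gamma(11.5, 23.6).
Mode = (α−1)/β = 0.4449.

0.4449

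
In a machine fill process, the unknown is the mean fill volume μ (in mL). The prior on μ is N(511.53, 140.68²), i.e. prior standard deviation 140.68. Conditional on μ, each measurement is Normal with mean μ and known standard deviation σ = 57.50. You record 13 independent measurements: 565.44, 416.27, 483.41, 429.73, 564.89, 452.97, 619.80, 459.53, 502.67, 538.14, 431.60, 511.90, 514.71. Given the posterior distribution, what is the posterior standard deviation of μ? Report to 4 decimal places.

For Normal data with known variance σ², a Normal(μ₀, σ₀²) prior on μ is conjugate. Posterior precision = 1/σ₀² + n/σ²; posterior mean is the precision-weighted average of μ₀ and x̄.
σ₀² = 140.68² = 19790.8624, σ² = 57.50² = 3306.25; σ² + n·σ₀² = 3306.25 + 13·19790.8624 = 260587.4612.
Posterior precision = 1/σ₀² + n/σ² = 1/19790.8624 + 13/3306.25 = (σ² + n·σ₀²)/(σ₀²σ²) = 260587.4612/(19790.8624·3306.25); posterior variance σₙ² = σ₀²σ²/(σ² + n·σ₀²) = 19790.8624·3306.25/260587.4612 = 251.100105.
Posterior SD = √σₙ² = √(19790.8624·3306.25/260587.4612) = 15.8461.

15.8461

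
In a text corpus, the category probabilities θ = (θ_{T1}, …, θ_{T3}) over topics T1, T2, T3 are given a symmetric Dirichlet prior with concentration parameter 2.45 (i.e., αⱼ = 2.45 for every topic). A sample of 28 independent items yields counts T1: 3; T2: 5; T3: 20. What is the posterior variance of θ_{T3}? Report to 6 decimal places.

0.006376

The Dirichlet prior is conjugate to the Multinomial likelihood: each posterior αⱼ = prior αⱼ + observed count nⱼ.
Posterior concentration: (5.45, 7.45, 22.45), total = 35.35.
Var[θ_j] = α_j(Σα−α_j)/((Σα)²(Σα+1)) = 22.45·12.90/(35.35²·36.35) = 0.006376.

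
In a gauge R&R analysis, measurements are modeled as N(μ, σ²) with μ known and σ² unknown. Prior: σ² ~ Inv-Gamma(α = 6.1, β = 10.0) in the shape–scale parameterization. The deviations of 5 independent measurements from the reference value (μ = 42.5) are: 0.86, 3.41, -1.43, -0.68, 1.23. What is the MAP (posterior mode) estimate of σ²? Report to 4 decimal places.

1.8952

With known mean μ and an Inverse-Gamma(α, β) prior on σ², the Normal likelihood is conjugate: posterior is Inv-Gamma(α + n/2, β + Σ(xᵢ−μ)²/2).
Σ(xᵢ−μ)² = (0.86)² + (3.41)² + (-1.43)² + (-0.68)² + (1.23)² = 16.3879.
Posterior: Inv-Gamma(6.1 + 5/2, 10.0 + 16.3879/2) = Inv-Gamma(8.60, 18.19395).
Mode = β/(α+1) = 18.19395/9.60 = 1.8952.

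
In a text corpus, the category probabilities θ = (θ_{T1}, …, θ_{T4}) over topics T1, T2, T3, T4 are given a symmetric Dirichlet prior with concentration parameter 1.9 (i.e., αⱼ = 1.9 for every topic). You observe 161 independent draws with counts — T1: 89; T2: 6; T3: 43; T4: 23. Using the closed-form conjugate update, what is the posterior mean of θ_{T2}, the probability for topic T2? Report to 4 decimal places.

0.0469

The Dirichlet prior is conjugate to the Multinomial likelihood: each posterior αⱼ = prior αⱼ + observed count nⱼ.
Posterior concentration: (90.9, 7.9, 44.9, 24.9), total = 168.6.
E[θ_{T2}|data] = α_{T2}/Σα = 7.9/168.6 = 0.0469.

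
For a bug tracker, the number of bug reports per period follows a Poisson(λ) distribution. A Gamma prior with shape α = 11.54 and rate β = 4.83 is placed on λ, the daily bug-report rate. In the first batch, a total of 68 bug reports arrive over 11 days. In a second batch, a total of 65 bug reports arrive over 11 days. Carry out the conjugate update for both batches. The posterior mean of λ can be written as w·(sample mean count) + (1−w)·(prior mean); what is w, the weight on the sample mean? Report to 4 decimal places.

0.8200

With a Gamma(shape α, rate β) prior, the Poisson likelihood is conjugate: the posterior is Gamma(α + ΣXᵢ, β + n).
Total number of days: n = 11 + 11 = 22.
Posterior mean = (α₀+S)/(β₀+n) = [n/(β₀+n)]·(S/n) + [β₀/(β₀+n)]·(α₀/β₀), so only n and β₀ enter the weight.
Weight on data w = n/(β₀+n) = 22/(4.83+22) = 22/26.83 = 0.8200.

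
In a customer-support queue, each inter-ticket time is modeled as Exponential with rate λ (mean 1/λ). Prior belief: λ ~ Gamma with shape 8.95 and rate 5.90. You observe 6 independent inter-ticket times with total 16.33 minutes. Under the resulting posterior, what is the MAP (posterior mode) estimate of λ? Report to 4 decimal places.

0.6275

With a Gamma(shape α, rate β) prior on the exponential rate λ, the posterior after n observations with total T = Σxᵢ is Gamma(α+n, β+T).
Posterior: Gamma(8.95+6, 5.90+16.33) = Gamma(14.95, 22.23).
Mode = (α−1)/β = 0.6275.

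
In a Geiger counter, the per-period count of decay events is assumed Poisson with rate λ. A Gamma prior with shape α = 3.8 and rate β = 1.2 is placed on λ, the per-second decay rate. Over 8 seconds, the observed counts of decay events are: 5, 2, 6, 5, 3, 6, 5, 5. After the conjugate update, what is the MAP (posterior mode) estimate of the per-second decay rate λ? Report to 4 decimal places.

4.3261

With a Gamma(shape α, rate β) prior, the Poisson likelihood is conjugate: the posterior is Gamma(α + ΣXᵢ, β + n).
Sum of counts S = 37 over n = 8 seconds.
Posterior: Gamma(α+S, β+n) = Gamma(3.8+37, 1.2+8) = Gamma(40.8, 9.2).
Mode of Gamma(α,β) for α≥1 is (α−1)/β = 39.8/9.2 = 4.3261.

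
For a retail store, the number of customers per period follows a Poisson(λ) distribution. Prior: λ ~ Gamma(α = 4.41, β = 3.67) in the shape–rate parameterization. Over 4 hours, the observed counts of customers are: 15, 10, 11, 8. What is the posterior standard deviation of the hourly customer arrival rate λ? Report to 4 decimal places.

0.9071

With a Gamma(shape α, rate β) prior, the Poisson likelihood is conjugate: the posterior is Gamma(α + ΣXᵢ, β + n).
Sum of counts S = 44 over n = 4 hours.
Posterior: Gamma(α+S, β+n) = Gamma(4.41+44, 3.67+4) = Gamma(48.41, 7.67).
SD = √α/β = √48.41/7.67 = 0.9071.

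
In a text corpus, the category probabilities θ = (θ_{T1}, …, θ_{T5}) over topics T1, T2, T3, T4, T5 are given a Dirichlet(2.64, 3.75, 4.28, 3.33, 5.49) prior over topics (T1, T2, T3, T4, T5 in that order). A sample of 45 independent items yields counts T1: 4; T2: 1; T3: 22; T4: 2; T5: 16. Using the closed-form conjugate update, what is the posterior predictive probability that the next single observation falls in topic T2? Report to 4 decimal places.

0.0737

The Dirichlet prior is conjugate to the Multinomial likelihood: each posterior αⱼ = prior αⱼ + observed count nⱼ.
Posterior concentration: (6.64, 4.75, 26.28, 5.33, 21.49), total = 64.49.
P(next = T2 | data) = α_{T2}/Σα = 0.0737.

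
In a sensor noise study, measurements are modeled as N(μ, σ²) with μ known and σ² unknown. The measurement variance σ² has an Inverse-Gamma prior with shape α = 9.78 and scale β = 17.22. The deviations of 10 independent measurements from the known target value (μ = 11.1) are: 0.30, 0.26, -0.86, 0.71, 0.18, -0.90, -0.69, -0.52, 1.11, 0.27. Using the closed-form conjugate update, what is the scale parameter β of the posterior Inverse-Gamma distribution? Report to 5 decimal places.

With known mean μ and an Inverse-Gamma(α, β) prior on σ², the Normal likelihood is conjugate: posterior is Inv-Gamma(α + n/2, β + Σ(xᵢ−μ)²/2).
Σ(xᵢ−μ)² = (0.30)² + (0.26)² + (-0.86)² + (0.71)² + (0.18)² + (-0.90)² + (-0.69)² + (-0.52)² + (1.11)² + (0.27)² = 4.2952.
Posterior: Inv-Gamma(9.78 + 10/2, 17.22 + 4.2952/2) = Inv-Gamma(14.78, 19.36760).
Posterior β = 19.36760.

19.36760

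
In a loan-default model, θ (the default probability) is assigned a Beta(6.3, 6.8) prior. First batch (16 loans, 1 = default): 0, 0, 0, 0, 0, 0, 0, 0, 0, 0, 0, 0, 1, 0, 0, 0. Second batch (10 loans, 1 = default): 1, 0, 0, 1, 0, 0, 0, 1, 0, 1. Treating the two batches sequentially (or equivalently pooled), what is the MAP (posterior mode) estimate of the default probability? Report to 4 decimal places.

0.2776

The Beta prior is conjugate to a Binomial/Bernoulli likelihood; the update adds successes to α and failures to β.
After batch 1: Beta(6.3+1, 6.8+15) = Beta(7.3, 21.8).
After batch 2: Beta(7.3+4, 21.8+6) = Beta(11.3, 27.8).
Mode of Beta(a,b) for a,b>1 is (a−1)/(a+b−2) = 10.3/37.1 = 0.2776.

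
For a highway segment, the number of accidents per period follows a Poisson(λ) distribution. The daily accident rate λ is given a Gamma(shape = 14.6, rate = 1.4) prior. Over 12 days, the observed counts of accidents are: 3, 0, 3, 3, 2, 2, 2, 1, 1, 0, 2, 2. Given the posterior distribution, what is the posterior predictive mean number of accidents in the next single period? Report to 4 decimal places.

With a Gamma(shape α, rate β) prior, the Poisson likelihood is conjugate: the posterior is Gamma(α + ΣXᵢ, β + n).
Sum of counts S = 21 over n = 12 days.
Posterior: Gamma(α+S, β+n) = Gamma(14.6+21, 1.4+12) = Gamma(35.6, 13.4).
The predictive distribution for one future period is NegBinom with mean α/β = 2.6567.

2.6567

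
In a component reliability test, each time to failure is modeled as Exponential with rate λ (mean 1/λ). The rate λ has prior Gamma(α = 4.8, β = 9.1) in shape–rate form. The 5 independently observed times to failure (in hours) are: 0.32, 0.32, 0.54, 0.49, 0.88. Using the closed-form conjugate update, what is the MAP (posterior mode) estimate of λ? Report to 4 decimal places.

With a Gamma(shape α, rate β) prior on the exponential rate λ, the posterior after n observations with total T = Σxᵢ is Gamma(α+n, β+T).
Sum of observations T = 2.55 hours; n = 5.
Posterior: Gamma(4.8+5, 9.1+2.55) = Gamma(9.8, 11.65).
Mode = (α−1)/β = 0.7554.

0.7554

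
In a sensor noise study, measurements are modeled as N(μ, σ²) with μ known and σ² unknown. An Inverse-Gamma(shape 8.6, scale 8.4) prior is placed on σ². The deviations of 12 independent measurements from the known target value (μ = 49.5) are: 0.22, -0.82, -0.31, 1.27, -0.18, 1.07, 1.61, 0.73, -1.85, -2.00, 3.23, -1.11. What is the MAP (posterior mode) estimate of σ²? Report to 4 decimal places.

1.3660

With known mean μ and an Inverse-Gamma(α, β) prior on σ², the Normal likelihood is conjugate: posterior is Inv-Gamma(α + n/2, β + Σ(xᵢ−μ)²/2).
Σ(xᵢ−μ)² = (0.22)² + (-0.82)² + (-0.31)² + (1.27)² + (-0.18)² + (1.07)² + (1.61)² + (0.73)² + (-1.85)² + (-2.00)² + (3.23)² + (-1.11)² = 25.8196.
Posterior: Inv-Gamma(8.6 + 12/2, 8.4 + 25.8196/2) = Inv-Gamma(14.60, 21.30980).
Mode = β/(α+1) = 21.30980/15.60 = 1.3660.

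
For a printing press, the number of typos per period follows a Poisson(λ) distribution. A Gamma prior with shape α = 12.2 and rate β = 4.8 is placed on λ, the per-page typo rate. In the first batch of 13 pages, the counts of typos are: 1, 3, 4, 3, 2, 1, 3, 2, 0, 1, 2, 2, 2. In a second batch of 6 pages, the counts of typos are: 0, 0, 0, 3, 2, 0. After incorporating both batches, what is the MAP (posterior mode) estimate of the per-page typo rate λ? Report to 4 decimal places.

With a Gamma(shape α, rate β) prior, the Poisson likelihood is conjugate: the posterior is Gamma(α + ΣXᵢ, β + n).
Batch 1: sum of counts S = 26 over n = 13 pages.
After batch 1: Gamma(α+S, β+n) = Gamma(12.2+26, 4.8+13) = Gamma(38.2, 17.8).
Batch 2: sum of counts S = 5 over n = 6 pages.
After batch 2: Gamma(α+S, β+n) = Gamma(38.2+5, 17.8+6) = Gamma(43.2, 23.8).
Mode of Gamma(α,β) for α≥1 is (α−1)/β = 42.2/23.8 = 1.7731.

1.7731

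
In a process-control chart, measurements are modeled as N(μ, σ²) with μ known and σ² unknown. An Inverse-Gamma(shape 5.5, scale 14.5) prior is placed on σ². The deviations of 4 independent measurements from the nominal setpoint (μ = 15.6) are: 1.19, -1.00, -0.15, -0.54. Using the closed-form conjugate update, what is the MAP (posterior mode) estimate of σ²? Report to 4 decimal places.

With known mean μ and an Inverse-Gamma(α, β) prior on σ², the Normal likelihood is conjugate: posterior is Inv-Gamma(α + n/2, β + Σ(xᵢ−μ)²/2).
Σ(xᵢ−μ)² = (1.19)² + (-1.00)² + (-0.15)² + (-0.54)² = 2.7302.
Posterior: Inv-Gamma(5.5 + 4/2, 14.5 + 2.7302/2) = Inv-Gamma(7.50, 15.86510).
Mode = β/(α+1) = 15.86510/8.50 = 1.8665.

1.8665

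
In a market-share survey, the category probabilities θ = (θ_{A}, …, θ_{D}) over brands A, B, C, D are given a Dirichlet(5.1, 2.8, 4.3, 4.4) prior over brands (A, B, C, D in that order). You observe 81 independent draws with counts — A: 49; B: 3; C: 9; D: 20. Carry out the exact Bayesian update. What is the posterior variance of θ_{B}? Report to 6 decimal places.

0.000567

The Dirichlet prior is conjugate to the Multinomial likelihood: each posterior αⱼ = prior αⱼ + observed count nⱼ.
Posterior concentration: (54.1, 5.8, 13.3, 24.4), total = 97.6.
Var[θ_j] = α_j(Σα−α_j)/((Σα)²(Σα+1)) = 5.8·91.8/(97.6²·98.6) = 0.000567.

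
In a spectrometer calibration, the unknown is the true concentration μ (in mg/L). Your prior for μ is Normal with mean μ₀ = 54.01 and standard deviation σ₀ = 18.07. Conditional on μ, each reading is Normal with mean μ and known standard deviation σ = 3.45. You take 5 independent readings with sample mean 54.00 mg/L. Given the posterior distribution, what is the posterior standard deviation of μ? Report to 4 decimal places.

1.5373

For Normal data with known variance σ², a Normal(μ₀, σ₀²) prior on μ is conjugate. Posterior precision = 1/σ₀² + n/σ²; posterior mean is the precision-weighted average of μ₀ and x̄.
σ₀² = 18.07² = 326.5249, σ² = 3.45² = 11.9025; σ² + n·σ₀² = 11.9025 + 5·326.5249 = 1644.527.
Posterior precision = 1/σ₀² + n/σ² = 1/326.5249 + 5/11.9025 = (σ² + n·σ₀²)/(σ₀²σ²) = 1644.527/(326.5249·11.9025); posterior variance σₙ² = σ₀²σ²/(σ² + n·σ₀²) = 326.5249·11.9025/1644.527 = 2.363271.
Posterior SD = √σₙ² = √(326.5249·11.9025/1644.527) = 1.5373.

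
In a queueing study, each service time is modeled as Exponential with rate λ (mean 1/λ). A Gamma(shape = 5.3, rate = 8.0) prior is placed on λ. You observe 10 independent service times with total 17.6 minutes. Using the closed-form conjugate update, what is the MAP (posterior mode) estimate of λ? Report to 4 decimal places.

0.5586

With a Gamma(shape α, rate β) prior on the exponential rate λ, the posterior after n observations with total T = Σxᵢ is Gamma(α+n, β+T).
Posterior: Gamma(5.3+10, 8.0+17.6) = Gamma(15.3, 25.6).
Mode = (α−1)/β = 0.5586.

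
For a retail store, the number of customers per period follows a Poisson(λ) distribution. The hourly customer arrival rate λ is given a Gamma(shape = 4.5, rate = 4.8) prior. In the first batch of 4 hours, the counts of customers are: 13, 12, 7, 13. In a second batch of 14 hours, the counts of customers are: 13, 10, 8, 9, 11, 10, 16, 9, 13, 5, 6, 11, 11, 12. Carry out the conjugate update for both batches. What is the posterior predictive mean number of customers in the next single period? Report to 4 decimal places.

With a Gamma(shape α, rate β) prior, the Poisson likelihood is conjugate: the posterior is Gamma(α + ΣXᵢ, β + n).
Batch 1: sum of counts S = 45 over n = 4 hours.
After batch 1: Gamma(α+S, β+n) = Gamma(4.5+45, 4.8+4) = Gamma(49.5, 8.8).
Batch 2: sum of counts S = 144 over n = 14 hours.
After batch 2: Gamma(α+S, β+n) = Gamma(49.5+144, 8.8+14) = Gamma(193.5, 22.8).
The predictive distribution for one future period is NegBinom with mean α/β = 8.4868.

8.4868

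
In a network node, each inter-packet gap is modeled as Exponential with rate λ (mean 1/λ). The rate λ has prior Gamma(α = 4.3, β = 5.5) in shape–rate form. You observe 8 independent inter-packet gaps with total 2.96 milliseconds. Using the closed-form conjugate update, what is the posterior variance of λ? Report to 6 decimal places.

0.171856

With a Gamma(shape α, rate β) prior on the exponential rate λ, the posterior after n observations with total T = Σxᵢ is Gamma(α+n, β+T).
Posterior: Gamma(4.3+8, 5.5+2.96) = Gamma(12.3, 8.46).
Var = α/β² = 0.171856.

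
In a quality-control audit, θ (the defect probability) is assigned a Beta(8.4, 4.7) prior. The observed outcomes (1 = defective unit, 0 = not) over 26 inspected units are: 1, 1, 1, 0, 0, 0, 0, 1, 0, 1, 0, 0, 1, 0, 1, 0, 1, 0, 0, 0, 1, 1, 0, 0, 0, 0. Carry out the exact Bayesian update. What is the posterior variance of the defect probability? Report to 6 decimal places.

0.006213

The Beta prior is conjugate to a Binomial/Bernoulli likelihood; the update adds successes to α and failures to β.
Posterior: Beta(α+k, β+n−k) = Beta(8.4+10, 4.7+16) = Beta(18.4, 20.7).
Var = αβ/((α+β)²(α+β+1)) = 18.4·20.7/(39.1²·40.1) = 0.006213.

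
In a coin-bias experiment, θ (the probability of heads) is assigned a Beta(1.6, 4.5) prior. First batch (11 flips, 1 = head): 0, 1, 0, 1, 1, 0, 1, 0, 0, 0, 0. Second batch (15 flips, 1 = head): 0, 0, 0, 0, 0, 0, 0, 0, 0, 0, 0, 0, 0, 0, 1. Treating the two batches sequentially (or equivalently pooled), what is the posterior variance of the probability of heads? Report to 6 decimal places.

The Beta prior is conjugate to a Binomial/Bernoulli likelihood; the update adds successes to α and failures to β.
After batch 1: Beta(1.6+4, 4.5+7) = Beta(5.6, 11.5).
After batch 2: Beta(5.6+1, 11.5+14) = Beta(6.6, 25.5).
Var = αβ/((α+β)²(α+β+1)) = 6.6·25.5/(32.1²·33.1) = 0.004935.

0.004935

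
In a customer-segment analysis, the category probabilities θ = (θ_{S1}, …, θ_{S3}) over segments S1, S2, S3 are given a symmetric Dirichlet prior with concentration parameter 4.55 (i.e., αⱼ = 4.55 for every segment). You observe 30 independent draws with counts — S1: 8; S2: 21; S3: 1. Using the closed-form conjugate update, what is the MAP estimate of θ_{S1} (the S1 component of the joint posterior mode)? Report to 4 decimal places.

0.2841

The Dirichlet prior is conjugate to the Multinomial likelihood: each posterior αⱼ = prior αⱼ + observed count nⱼ.
Posterior concentration: (12.55, 25.55, 5.55), total = 43.65.
Joint mode component: (α_{S1}−1)/(Σα−K) = 11.55/40.65 = 0.2841.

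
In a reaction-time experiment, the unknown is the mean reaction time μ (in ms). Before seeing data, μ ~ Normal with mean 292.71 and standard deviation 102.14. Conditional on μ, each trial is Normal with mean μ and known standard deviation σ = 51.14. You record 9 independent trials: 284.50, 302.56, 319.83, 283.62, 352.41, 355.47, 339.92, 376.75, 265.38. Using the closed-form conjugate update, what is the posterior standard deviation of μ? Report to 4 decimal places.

16.8141

For Normal data with known variance σ², a Normal(μ₀, σ₀²) prior on μ is conjugate. Posterior precision = 1/σ₀² + n/σ²; posterior mean is the precision-weighted average of μ₀ and x̄.
σ₀² = 102.14² = 10432.5796, σ² = 51.14² = 2615.2996; σ² + n·σ₀² = 2615.2996 + 9·10432.5796 = 96508.516.
Posterior precision = 1/σ₀² + n/σ² = 1/10432.5796 + 9/2615.2996 = (σ² + n·σ₀²)/(σ₀²σ²) = 96508.516/(10432.5796·2615.2996); posterior variance σₙ² = σ₀²σ²/(σ² + n·σ₀²) = 10432.5796·2615.2996/96508.516 = 282.714131.
Posterior SD = √σₙ² = √(10432.5796·2615.2996/96508.516) = 16.8141.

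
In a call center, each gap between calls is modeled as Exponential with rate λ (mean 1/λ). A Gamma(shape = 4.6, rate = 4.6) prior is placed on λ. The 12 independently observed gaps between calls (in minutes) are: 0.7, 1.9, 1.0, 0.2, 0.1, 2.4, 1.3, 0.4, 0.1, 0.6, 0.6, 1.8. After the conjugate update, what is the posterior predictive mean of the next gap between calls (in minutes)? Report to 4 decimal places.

1.0064

With a Gamma(shape α, rate β) prior on the exponential rate λ, the posterior after n observations with total T = Σxᵢ is Gamma(α+n, β+T).
Sum of observations T = 11.1 minutes; n = 12.
Posterior: Gamma(4.6+12, 4.6+11.1) = Gamma(16.6, 15.7).
The predictive distribution for the next observation is Lomax; its mean is β/(α−1) = 15.7/15.6 = 1.0064.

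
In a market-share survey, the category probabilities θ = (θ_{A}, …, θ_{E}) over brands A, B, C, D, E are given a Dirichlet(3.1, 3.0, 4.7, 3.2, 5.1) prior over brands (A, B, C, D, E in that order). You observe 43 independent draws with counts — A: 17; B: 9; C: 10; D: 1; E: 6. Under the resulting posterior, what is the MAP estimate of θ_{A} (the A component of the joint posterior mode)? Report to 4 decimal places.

0.3345

The Dirichlet prior is conjugate to the Multinomial likelihood: each posterior αⱼ = prior αⱼ + observed count nⱼ.
Posterior concentration: (20.1, 12.0, 14.7, 4.2, 11.1), total = 62.1.
Joint mode component: (α_{A}−1)/(Σα−K) = 19.1/57.1 = 0.3345.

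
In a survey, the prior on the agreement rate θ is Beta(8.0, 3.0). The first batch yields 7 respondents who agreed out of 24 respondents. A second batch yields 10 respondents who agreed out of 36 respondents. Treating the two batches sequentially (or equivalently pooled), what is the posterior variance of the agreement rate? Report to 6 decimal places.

The Beta prior is conjugate to a Binomial/Bernoulli likelihood; the update adds successes to α and failures to β.
After batch 1: Beta(8.0+7, 3.0+17) = Beta(15.0, 20.0).
After batch 2: Beta(15.0+10, 20.0+26) = Beta(25.0, 46.0).
Var = αβ/((α+β)²(α+β+1)) = 25.0·46.0/(71.0²·72.0) = 0.003168.

0.003168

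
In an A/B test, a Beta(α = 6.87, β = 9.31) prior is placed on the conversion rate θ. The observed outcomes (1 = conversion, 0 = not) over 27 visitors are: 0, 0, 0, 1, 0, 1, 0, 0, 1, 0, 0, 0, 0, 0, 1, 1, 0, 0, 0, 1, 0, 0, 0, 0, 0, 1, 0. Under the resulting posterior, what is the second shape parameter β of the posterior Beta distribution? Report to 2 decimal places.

The Beta prior is conjugate to a Binomial/Bernoulli likelihood; the update adds successes to α and failures to β.
Posterior: Beta(α+k, β+n−k) = Beta(6.87+7, 9.31+20) = Beta(13.87, 29.31).
Posterior β = 29.31.

29.31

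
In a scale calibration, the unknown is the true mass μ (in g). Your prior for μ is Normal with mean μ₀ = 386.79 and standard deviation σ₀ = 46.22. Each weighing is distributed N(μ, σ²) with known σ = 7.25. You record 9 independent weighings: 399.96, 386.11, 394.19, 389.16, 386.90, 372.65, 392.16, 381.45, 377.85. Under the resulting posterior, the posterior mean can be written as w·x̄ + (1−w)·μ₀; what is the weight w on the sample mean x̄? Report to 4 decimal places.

For Normal data with known variance σ², a Normal(μ₀, σ₀²) prior on μ is conjugate. Posterior precision = 1/σ₀² + n/σ²; posterior mean is the precision-weighted average of μ₀ and x̄.
σ₀² = 46.22² = 2136.2884, σ² = 7.25² = 52.5625. Prior precision 1/σ₀² = 1/2136.2884; data precision n/σ² = 9/52.5625.
w = (n/σ²)/(1/σ₀² + n/σ²) = n·σ₀²/(σ² + n·σ₀²) = 9·2136.2884/(52.5625 + 9·2136.2884) = 19226.5956/19279.1581 = 0.9973.

0.9973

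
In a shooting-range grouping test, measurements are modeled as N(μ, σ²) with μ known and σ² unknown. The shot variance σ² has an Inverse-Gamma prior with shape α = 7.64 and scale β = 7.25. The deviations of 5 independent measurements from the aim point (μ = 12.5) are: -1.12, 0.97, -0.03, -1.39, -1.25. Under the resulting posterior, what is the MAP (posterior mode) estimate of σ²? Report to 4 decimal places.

0.9062

With known mean μ and an Inverse-Gamma(α, β) prior on σ², the Normal likelihood is conjugate: posterior is Inv-Gamma(α + n/2, β + Σ(xᵢ−μ)²/2).
Σ(xᵢ−μ)² = (-1.12)² + (0.97)² + (-0.03)² + (-1.39)² + (-1.25)² = 5.6908.
Posterior: Inv-Gamma(7.64 + 5/2, 7.25 + 5.6908/2) = Inv-Gamma(10.14, 10.09540).
Mode = β/(α+1) = 10.09540/11.14 = 0.9062.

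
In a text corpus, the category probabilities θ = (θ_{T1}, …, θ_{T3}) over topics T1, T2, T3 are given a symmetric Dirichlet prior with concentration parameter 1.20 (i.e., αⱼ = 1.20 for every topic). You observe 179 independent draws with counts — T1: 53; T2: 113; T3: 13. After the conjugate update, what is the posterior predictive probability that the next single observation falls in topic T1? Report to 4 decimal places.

0.2968

The Dirichlet prior is conjugate to the Multinomial likelihood: each posterior αⱼ = prior αⱼ + observed count nⱼ.
Posterior concentration: (54.20, 114.20, 14.20), total = 182.60.
P(next = T1 | data) = α_{T1}/Σα = 0.2968.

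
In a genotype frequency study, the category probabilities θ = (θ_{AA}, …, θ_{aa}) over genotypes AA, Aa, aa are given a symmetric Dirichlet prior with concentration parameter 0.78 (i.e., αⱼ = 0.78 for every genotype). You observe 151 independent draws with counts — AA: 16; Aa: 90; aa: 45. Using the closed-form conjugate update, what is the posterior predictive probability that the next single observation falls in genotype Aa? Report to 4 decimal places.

0.5920

The Dirichlet prior is conjugate to the Multinomial likelihood: each posterior αⱼ = prior αⱼ + observed count nⱼ.
Posterior concentration: (16.78, 90.78, 45.78), total = 153.34.
P(next = Aa | data) = α_{Aa}/Σα = 0.5920.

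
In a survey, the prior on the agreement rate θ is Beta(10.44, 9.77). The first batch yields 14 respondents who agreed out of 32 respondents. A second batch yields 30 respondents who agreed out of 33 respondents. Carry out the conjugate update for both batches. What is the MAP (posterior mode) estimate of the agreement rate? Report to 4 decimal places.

The Beta prior is conjugate to a Binomial/Bernoulli likelihood; the update adds successes to α and failures to β.
After batch 1: Beta(10.44+14, 9.77+18) = Beta(24.44, 27.77).
After batch 2: Beta(24.44+30, 27.77+3) = Beta(54.44, 30.77).
Mode of Beta(a,b) for a,b>1 is (a−1)/(a+b−2) = 53.44/83.21 = 0.6422.

0.6422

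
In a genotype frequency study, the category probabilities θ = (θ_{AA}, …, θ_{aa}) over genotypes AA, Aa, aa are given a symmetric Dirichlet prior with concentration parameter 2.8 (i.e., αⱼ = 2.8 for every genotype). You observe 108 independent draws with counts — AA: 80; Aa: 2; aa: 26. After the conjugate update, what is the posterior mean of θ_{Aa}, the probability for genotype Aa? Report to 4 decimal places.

The Dirichlet prior is conjugate to the Multinomial likelihood: each posterior αⱼ = prior αⱼ + observed count nⱼ.
Posterior concentration: (82.8, 4.8, 28.8), total = 116.4.
E[θ_{Aa}|data] = α_{Aa}/Σα = 4.8/116.4 = 0.0412.

0.0412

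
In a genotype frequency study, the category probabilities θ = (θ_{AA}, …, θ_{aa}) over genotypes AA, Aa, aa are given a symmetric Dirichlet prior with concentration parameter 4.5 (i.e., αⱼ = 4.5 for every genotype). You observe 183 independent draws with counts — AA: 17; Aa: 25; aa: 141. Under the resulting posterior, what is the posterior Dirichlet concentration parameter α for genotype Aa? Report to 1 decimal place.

The Dirichlet prior is conjugate to the Multinomial likelihood: each posterior αⱼ = prior αⱼ + observed count nⱼ.
Posterior concentration: (21.5, 29.5, 145.5), total = 196.5.
α_{Aa} = 4.5 + 25 = 29.5.

29.5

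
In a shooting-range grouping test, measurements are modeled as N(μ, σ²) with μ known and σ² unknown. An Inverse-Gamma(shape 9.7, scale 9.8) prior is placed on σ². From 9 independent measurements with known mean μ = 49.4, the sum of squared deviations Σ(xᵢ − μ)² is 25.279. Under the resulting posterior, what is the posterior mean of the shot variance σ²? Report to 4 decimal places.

1.7000

With known mean μ and an Inverse-Gamma(α, β) prior on σ², the Normal likelihood is conjugate: posterior is Inv-Gamma(α + n/2, β + Σ(xᵢ−μ)²/2).
Posterior: Inv-Gamma(9.7 + 9/2, 9.8 + 25.279/2) = Inv-Gamma(14.20, 22.4395).
E[σ²|data] = β/(α−1) = 22.4395/13.20 = 1.7000.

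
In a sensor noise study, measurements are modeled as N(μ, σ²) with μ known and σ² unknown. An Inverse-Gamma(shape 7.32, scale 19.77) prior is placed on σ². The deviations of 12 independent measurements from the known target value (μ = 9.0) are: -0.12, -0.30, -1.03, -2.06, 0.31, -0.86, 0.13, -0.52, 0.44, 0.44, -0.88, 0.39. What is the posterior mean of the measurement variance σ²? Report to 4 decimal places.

1.9231

With known mean μ and an Inverse-Gamma(α, β) prior on σ², the Normal likelihood is conjugate: posterior is Inv-Gamma(α + n/2, β + Σ(xᵢ−μ)²/2).
Σ(xᵢ−μ)² = (-0.12)² + (-0.30)² + (-1.03)² + (-2.06)² + (0.31)² + (-0.86)² + (0.13)² + (-0.52)² + (0.44)² + (0.44)² + (-0.88)² + (0.39)² = 7.8456.
Posterior: Inv-Gamma(7.32 + 12/2, 19.77 + 7.8456/2) = Inv-Gamma(13.32, 23.69280).
E[σ²|data] = β/(α−1) = 23.69280/12.32 = 1.9231.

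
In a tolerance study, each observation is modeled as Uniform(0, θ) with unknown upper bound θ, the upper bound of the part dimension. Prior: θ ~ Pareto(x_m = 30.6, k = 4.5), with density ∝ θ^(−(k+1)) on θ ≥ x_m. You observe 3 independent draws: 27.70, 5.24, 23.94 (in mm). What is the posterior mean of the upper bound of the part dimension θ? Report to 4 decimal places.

35.3077

A Pareto(scale x_m, shape k) prior on the upper bound θ of Uniform(0, θ) is conjugate: posterior is Pareto(max(x_m, max xᵢ), k + n).
Sample maximum = 27.70; prior scale x_m = 30.6 → posterior scale = max = 30.60.
Posterior shape = 4.5 + 3 = 7.5.
E[θ|data] = k·x_m/(k−1) = 7.5·30.60/6.5 = 35.3077.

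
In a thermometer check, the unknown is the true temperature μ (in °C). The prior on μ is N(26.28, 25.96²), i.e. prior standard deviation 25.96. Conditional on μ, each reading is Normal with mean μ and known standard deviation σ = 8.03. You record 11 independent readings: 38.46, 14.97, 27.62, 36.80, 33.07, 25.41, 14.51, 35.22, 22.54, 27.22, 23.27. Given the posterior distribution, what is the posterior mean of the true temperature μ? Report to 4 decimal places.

27.1822

For Normal data with known variance σ², a Normal(μ₀, σ₀²) prior on μ is conjugate. Posterior precision = 1/σ₀² + n/σ²; posterior mean is the precision-weighted average of μ₀ and x̄.
Σxᵢ = 38.46 + 14.97 + 27.62 + 36.80 + 33.07 + 25.41 + 14.51 + 35.22 + 22.54 + 27.22 + 23.27 = 299.09, so n·x̄ = 299.09.
σ₀² = 25.96² = 673.9216, σ² = 8.03² = 64.4809; σ² + n·σ₀² = 64.4809 + 11·673.9216 = 7477.6185.
Posterior mean = (μ₀/σ₀² + n·x̄/σ²)/(1/σ₀² + n/σ²) = (σ²·μ₀ + σ₀²·n·x̄)/(σ² + n·σ₀²) = (64.4809·26.28 + 673.9216·299.09)/7477.6185 = 203257.769396/7477.6185 = 27.1822.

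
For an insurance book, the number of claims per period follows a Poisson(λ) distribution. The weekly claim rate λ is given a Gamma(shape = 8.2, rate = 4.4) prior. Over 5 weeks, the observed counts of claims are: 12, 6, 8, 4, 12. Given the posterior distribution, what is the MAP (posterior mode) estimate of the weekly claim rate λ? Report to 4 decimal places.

5.2340

With a Gamma(shape α, rate β) prior, the Poisson likelihood is conjugate: the posterior is Gamma(α + ΣXᵢ, β + n).
Sum of counts S = 42 over n = 5 weeks.
Posterior: Gamma(α+S, β+n) = Gamma(8.2+42, 4.4+5) = Gamma(50.2, 9.4).
Mode of Gamma(α,β) for α≥1 is (α−1)/β = 49.2/9.4 = 5.2340.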